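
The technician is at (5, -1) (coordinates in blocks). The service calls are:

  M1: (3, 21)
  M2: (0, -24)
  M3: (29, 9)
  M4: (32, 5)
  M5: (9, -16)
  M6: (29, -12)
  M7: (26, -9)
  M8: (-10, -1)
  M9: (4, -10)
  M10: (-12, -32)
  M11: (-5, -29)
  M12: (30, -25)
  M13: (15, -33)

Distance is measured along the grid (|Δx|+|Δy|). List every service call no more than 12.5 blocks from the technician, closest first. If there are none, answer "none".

Distances from (5, -1):
M1: 24 blocks
M2: 28 blocks
M3: 34 blocks
M4: 33 blocks
M5: 19 blocks
M6: 35 blocks
M7: 29 blocks
M8: 15 blocks
M9: 10 blocks
M10: 48 blocks
M11: 38 blocks
M12: 49 blocks
M13: 42 blocks
Threshold 12.5 blocks: M9 (10 blocks) is within range.

M9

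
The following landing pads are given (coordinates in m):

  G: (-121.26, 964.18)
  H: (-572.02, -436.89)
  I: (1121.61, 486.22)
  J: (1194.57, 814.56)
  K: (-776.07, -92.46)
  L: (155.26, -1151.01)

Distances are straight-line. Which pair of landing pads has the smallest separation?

Pairwise distances:
I–J: √((72.96)² + (328.34)²) = √(5323.1616 + 107807.1556) = 336.35 m
H–K: √((-204.05)² + (344.43)²) = √(41636.4025 + 118632.0249) = 400.34 m
H–L: √((727.28)² + (-714.12)²) = √(528936.1984 + 509967.3744) = 1019.27 m
G–K: √((-654.81)² + (-1056.64)²) = √(428776.1361 + 1116488.0896) = 1243.09 m
G–J: √((1315.83)² + (-149.62)²) = √(1731408.5889 + 22386.1444) = 1324.31 m
G–I: √((1242.87)² + (-477.96)²) = √(1544725.8369 + 228445.7616) = 1331.60 m
K–L: √((931.33)² + (-1058.55)²) = √(867375.5689 + 1120528.1025) = 1409.93 m
G–H: √((-450.76)² + (-1401.07)²) = √(203184.5776 + 1962997.1449) = 1471.80 m
I–L: √((-966.35)² + (-1637.23)²) = √(933832.3225 + 2680522.0729) = 1901.15 m
H–I: √((1693.63)² + (923.11)²) = √(2868382.5769 + 852132.0721) = 1928.86 m
I–K: √((-1897.68)² + (-578.68)²) = √(3601189.3824 + 334870.5424) = 1983.95 m
G–L: √((276.52)² + (-2115.19)²) = √(76463.3104 + 4474028.7361) = 2133.19 m
H–J: √((1766.59)² + (1251.45)²) = √(3120840.2281 + 1566127.1025) = 2164.94 m
J–K: √((-1970.64)² + (-907.02)²) = √(3883422.0096 + 822685.2804) = 2169.36 m
J–L: √((-1039.31)² + (-1965.57)²) = √(1080165.2761 + 3863465.4249) = 2223.43 m
Closest pair: I–J at 336.35 m.

I and J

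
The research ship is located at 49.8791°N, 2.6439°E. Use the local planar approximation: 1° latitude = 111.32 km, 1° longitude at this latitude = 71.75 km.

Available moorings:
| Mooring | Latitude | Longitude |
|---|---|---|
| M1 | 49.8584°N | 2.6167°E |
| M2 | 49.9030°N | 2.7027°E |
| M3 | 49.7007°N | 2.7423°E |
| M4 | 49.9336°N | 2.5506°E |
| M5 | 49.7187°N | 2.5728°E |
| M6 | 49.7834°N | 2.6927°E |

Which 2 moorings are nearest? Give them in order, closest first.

M1, M2

Distances from 49.8791°N, 2.6439°E:
M1: √((-0.0207·111.32)² + (-0.0272·71.75)²) = √(5.309909 + 3.808743) = 3.0197 km
M2: √((0.0239·111.32)² + (0.0588·71.75)²) = √(7.078516 + 17.799117) = 4.9877 km
M3: √((-0.1784·111.32)² + (0.0984·71.75)²) = √(394.399264 + 49.846424) = 21.0771 km
M4: √((0.0545·111.32)² + (-0.0933·71.75)²) = √(36.807761 + 44.813318) = 9.0344 km
M5: √((-0.1604·111.32)² + (-0.0711·71.75)²) = √(318.827022 + 26.024537) = 18.5702 km
M6: √((-0.0957·111.32)² + (0.0488·71.75)²) = √(113.493312 + 12.259802) = 11.2140 km
Sorted: M1 (3.0197 km) < M2 (4.9877 km) < M4 (9.0344 km) < M6 (11.2140 km) < …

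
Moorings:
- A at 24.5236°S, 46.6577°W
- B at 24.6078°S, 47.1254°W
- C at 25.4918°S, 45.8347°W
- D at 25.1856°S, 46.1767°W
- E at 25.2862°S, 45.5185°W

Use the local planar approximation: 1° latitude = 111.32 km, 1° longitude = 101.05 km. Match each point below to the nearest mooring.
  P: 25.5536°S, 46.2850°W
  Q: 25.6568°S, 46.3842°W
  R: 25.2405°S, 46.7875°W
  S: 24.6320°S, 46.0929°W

P→D; Q→D; R→D; S→A

P at 25.5536°S, 46.2850°W:
  A: 120.6864 km
  B: 135.2666 km
  C: 46.0199 km
  D: 42.4023 km
  E: 82.9778 km
  → nearest: D (42.4023 km)
Q at 25.6568°S, 46.3842°W:
  A: 129.1398 km
  B: 138.7302 km
  C: 58.4861 km
  D: 56.4896 km
  E: 96.7190 km
  → nearest: D (56.4896 km)
R at 25.2405°S, 46.7875°W:
  A: 80.8760 km
  B: 78.2723 km
  C: 100.2622 km
  D: 62.0232 km
  E: 128.3333 km
  → nearest: D (62.0232 km)
S at 24.6320°S, 46.0929°W:
  A: 58.3348 km
  B: 104.3689 km
  C: 99.2054 km
  D: 62.2058 km
  E: 93.1266 km
  → nearest: A (58.3348 km)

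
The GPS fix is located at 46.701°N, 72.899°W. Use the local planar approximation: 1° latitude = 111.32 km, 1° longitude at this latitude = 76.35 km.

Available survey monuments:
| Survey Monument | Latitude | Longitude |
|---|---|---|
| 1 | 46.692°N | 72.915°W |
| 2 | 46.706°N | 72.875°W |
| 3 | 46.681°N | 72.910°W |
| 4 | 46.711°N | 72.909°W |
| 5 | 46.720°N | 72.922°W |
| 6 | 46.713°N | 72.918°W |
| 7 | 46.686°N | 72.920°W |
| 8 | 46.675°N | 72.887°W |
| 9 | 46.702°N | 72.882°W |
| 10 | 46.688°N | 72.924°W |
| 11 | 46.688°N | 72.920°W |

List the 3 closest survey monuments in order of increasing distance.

Distances from 46.701°N, 72.899°W:
1: √((-0.009·111.32)² + (-0.016·76.35)²) = √(1.00376 + 1.49231) = 1.580 km
2: √((0.005·111.32)² + (0.024·76.35)²) = √(0.30980 + 3.35769) = 1.915 km
3: √((-0.020·111.32)² + (-0.011·76.35)²) = √(4.95686 + 0.70535) = 2.380 km
4: √((0.010·111.32)² + (-0.010·76.35)²) = √(1.23921 + 0.58293) = 1.350 km
5: √((0.019·111.32)² + (-0.023·76.35)²) = √(4.47356 + 3.08371) = 2.749 km
6: √((0.012·111.32)² + (-0.019·76.35)²) = √(1.78447 + 2.10439) = 1.972 km
7: √((-0.015·111.32)² + (-0.021·76.35)²) = √(2.78823 + 2.57073) = 2.315 km
8: √((-0.026·111.32)² + (0.012·76.35)²) = √(8.37709 + 0.83942) = 3.036 km
9: √((0.001·111.32)² + (0.017·76.35)²) = √(0.01239 + 1.68467) = 1.303 km
10: √((-0.013·111.32)² + (-0.025·76.35)²) = √(2.09427 + 3.64333) = 2.395 km
11: √((-0.013·111.32)² + (-0.021·76.35)²) = √(2.09427 + 2.57073) = 2.160 km
Sorted: 9 (1.303 km) < 4 (1.350 km) < 1 (1.580 km) < 2 (1.915 km) < 6 (1.972 km) < …

9, 4, 1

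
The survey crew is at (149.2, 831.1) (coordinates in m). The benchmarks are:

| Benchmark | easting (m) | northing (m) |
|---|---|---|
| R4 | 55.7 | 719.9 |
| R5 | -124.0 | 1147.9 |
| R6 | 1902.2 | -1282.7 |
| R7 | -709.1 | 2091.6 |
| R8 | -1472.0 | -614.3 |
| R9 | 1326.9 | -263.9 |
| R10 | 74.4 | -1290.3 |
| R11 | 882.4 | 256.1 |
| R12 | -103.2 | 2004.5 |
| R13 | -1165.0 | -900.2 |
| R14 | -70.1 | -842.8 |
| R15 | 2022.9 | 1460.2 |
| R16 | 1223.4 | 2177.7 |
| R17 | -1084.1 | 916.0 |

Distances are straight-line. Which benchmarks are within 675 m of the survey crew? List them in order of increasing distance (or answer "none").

Distances from (149.2, 831.1):
R4: 145.3 m
R5: 418.3 m
R6: 2746.1 m
R7: 1525.0 m
R8: 2172.0 m
R9: 1608.1 m
R10: 2122.7 m
R11: 931.8 m
R12: 1200.2 m
R13: 2173.6 m
R14: 1688.2 m
R15: 1976.5 m
R16: 1722.6 m
R17: 1236.2 m
Threshold 675 m: R4 (145.3 m), R5 (418.3 m) are within range.

R4, R5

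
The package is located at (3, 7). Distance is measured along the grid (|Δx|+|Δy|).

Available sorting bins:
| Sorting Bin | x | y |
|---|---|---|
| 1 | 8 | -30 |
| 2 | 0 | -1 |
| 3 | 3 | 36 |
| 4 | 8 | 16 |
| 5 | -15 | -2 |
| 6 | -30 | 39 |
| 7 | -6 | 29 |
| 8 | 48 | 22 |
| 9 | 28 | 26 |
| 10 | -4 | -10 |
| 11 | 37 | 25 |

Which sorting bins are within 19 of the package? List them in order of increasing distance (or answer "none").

Distances from (3, 7):
1: |5| + |-37| = 5 + 37 = 42
2: |-3| + |-8| = 3 + 8 = 11
3: |0| + |29| = 0 + 29 = 29
4: |5| + |9| = 5 + 9 = 14
5: |-18| + |-9| = 18 + 9 = 27
6: |-33| + |32| = 33 + 32 = 65
7: |-9| + |22| = 9 + 22 = 31
8: |45| + |15| = 45 + 15 = 60
9: |25| + |19| = 25 + 19 = 44
10: |-7| + |-17| = 7 + 17 = 24
11: |34| + |18| = 34 + 18 = 52
Threshold 19: 2 (11), 4 (14) are within range.

2, 4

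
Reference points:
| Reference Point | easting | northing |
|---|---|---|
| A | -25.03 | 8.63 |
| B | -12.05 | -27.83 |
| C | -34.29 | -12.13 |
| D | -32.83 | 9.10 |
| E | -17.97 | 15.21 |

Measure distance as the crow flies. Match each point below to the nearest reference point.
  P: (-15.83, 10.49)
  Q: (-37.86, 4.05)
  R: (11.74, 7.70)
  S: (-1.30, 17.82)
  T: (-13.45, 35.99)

P→E; Q→D; R→E; S→E; T→E

P at (-15.83, 10.49):
  A: 9.39
  B: 38.51
  C: 29.20
  D: 17.06
  E: 5.18
  → nearest: E (5.18)
Q at (-37.86, 4.05):
  A: 13.62
  B: 41.02
  C: 16.57
  D: 7.13
  E: 22.81
  → nearest: D (7.13)
R at (11.74, 7.70):
  A: 36.78
  B: 42.76
  C: 50.12
  D: 44.59
  E: 30.64
  → nearest: E (30.64)
S at (-1.30, 17.82):
  A: 25.45
  B: 46.90
  C: 44.56
  D: 32.71
  E: 16.87
  → nearest: E (16.87)
T at (-13.45, 35.99):
  A: 29.71
  B: 63.84
  C: 52.44
  D: 33.15
  E: 21.27
  → nearest: E (21.27)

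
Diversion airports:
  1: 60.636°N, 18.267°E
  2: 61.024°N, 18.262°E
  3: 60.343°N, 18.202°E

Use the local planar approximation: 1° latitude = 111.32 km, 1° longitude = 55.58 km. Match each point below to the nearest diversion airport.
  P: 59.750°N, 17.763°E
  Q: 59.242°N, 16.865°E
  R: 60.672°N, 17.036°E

P at 59.750°N, 17.763°E:
  1: 102.530 km
  2: 144.508 km
  3: 70.378 km
  → nearest: 3 (70.378 km)
Q at 59.242°N, 16.865°E:
  1: 173.646 km
  2: 213.027 km
  3: 143.331 km
  → nearest: 3 (143.331 km)
R at 60.672°N, 17.036°E:
  1: 68.536 km
  2: 78.604 km
  3: 74.439 km
  → nearest: 1 (68.536 km)

P→3; Q→3; R→1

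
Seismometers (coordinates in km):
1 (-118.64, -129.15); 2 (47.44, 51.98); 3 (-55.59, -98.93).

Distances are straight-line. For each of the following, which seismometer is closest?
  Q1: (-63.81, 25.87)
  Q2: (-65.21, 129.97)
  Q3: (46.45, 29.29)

Q1 at (-63.81, 25.87):
  1: √((-54.83)² + (-155.02)²) = √(3006.3289 + 24031.2004) = 164.43 km
  2: √((111.25)² + (26.11)²) = √(12376.5625 + 681.7321) = 114.27 km
  3: √((8.22)² + (-124.80)²) = √(67.5684 + 15575.0400) = 125.07 km
  → nearest: 2 (114.27 km)
Q2 at (-65.21, 129.97):
  1: √((-53.43)² + (-259.12)²) = √(2854.7649 + 67143.1744) = 264.57 km
  2: √((112.65)² + (-77.99)²) = √(12690.0225 + 6082.4401) = 137.01 km
  3: √((9.62)² + (-228.90)²) = √(92.5444 + 52395.2100) = 229.10 km
  → nearest: 2 (137.01 km)
Q3 at (46.45, 29.29):
  1: √((-165.09)² + (-158.44)²) = √(27254.7081 + 25103.2336) = 228.82 km
  2: √((0.99)² + (22.69)²) = √(0.9801 + 514.8361) = 22.71 km
  3: √((-102.04)² + (-128.22)²) = √(10412.1616 + 16440.3684) = 163.87 km
  → nearest: 2 (22.71 km)

Q1→2; Q2→2; Q3→2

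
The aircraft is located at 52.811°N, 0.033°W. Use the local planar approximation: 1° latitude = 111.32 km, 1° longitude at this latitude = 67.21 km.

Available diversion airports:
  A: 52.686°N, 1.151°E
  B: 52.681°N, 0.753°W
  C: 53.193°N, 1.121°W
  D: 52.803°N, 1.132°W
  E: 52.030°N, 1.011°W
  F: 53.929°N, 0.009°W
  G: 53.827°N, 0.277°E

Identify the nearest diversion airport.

B

Distances from 52.811°N, 0.033°W:
A: √((-0.125·111.32)² + (1.184·67.21)²) = √(193.62722 + 6332.44163) = 80.784 km
B: √((-0.130·111.32)² + (-0.720·67.21)²) = √(209.42721 + 2341.70824) = 50.509 km
C: √((0.382·111.32)² + (-1.088·67.21)²) = √(1808.31099 + 5347.18958) = 84.590 km
D: √((-0.008·111.32)² + (-1.099·67.21)²) = √(0.79310 + 5455.85947) = 73.869 km
E: √((-0.781·111.32)² + (-0.978·67.21)²) = √(7558.72357 + 4320.61432) = 108.992 km
F: √((1.118·111.32)² + (0.024·67.21)²) = √(15489.23620 + 2.60190) = 124.466 km
G: √((1.016·111.32)² + (0.310·67.21)²) = √(12791.86335 + 434.10139) = 115.004 km
Minimum: B at 50.509 km.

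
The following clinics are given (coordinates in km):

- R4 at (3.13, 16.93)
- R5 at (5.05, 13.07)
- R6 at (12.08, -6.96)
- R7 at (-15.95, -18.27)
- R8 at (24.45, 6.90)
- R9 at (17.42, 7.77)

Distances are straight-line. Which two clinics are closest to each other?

R4 and R5

Pairwise distances:
R4–R5: √((1.92)² + (-3.86)²) = √(3.6864 + 14.8996) = 4.31 km
R4–R6: √((8.95)² + (-23.89)²) = √(80.1025 + 570.7321) = 25.51 km
R4–R7: √((-19.08)² + (-35.20)²) = √(364.0464 + 1239.0400) = 40.04 km
R4–R8: √((21.32)² + (-10.03)²) = √(454.5424 + 100.6009) = 23.56 km
R4–R9: √((14.29)² + (-9.16)²) = √(204.2041 + 83.9056) = 16.97 km
R5–R6: √((7.03)² + (-20.03)²) = √(49.4209 + 401.2009) = 21.23 km
R5–R7: √((-21.00)² + (-31.34)²) = √(441.0000 + 982.1956) = 37.73 km
R5–R8: √((19.40)² + (-6.17)²) = √(376.3600 + 38.0689) = 20.36 km
R5–R9: √((12.37)² + (-5.30)²) = √(153.0169 + 28.0900) = 13.46 km
R6–R7: √((-28.03)² + (-11.31)²) = √(785.6809 + 127.9161) = 30.23 km
R6–R8: √((12.37)² + (13.86)²) = √(153.0169 + 192.0996) = 18.58 km
R6–R9: √((5.34)² + (14.73)²) = √(28.5156 + 216.9729) = 15.67 km
R7–R8: √((40.40)² + (25.17)²) = √(1632.1600 + 633.5289) = 47.60 km
R7–R9: √((33.37)² + (26.04)²) = √(1113.5569 + 678.0816) = 42.33 km
R8–R9: √((-7.03)² + (0.87)²) = √(49.4209 + 0.7569) = 7.08 km
Closest pair: R4–R5 at 4.31 km.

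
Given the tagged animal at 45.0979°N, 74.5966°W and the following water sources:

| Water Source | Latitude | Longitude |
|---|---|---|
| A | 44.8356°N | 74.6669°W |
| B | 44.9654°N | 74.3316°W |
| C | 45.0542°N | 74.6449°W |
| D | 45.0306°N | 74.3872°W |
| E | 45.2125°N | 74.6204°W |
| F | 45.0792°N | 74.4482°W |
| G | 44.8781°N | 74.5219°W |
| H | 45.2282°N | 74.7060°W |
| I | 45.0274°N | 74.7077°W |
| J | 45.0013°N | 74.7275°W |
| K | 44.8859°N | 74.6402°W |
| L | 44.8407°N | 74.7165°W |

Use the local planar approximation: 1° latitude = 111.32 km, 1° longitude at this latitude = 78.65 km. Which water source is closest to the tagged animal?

Distances from 45.0979°N, 74.5966°W:
A: √((-0.2623·111.32)² + (-0.0703·78.65)²) = √(852.595383 + 30.570892) = 29.7181 km
B: √((-0.1325·111.32)² + (0.2650·78.65)²) = √(217.559550 + 434.399385) = 25.5335 km
C: √((-0.0437·111.32)² + (-0.0483·78.65)²) = √(23.665150 + 14.430843) = 6.1722 km
D: √((-0.0673·111.32)² + (0.2094·78.65)²) = √(56.127607 + 271.238172) = 18.0933 km
E: √((0.1146·111.32)² + (-0.0238·78.65)²) = √(162.747989 + 3.503897) = 12.8939 km
F: √((-0.0187·111.32)² + (0.1484·78.65)²) = √(4.333408 + 136.227647) = 11.8558 km
G: √((-0.2198·111.32)² + (0.0747·78.65)²) = √(598.689679 + 34.517446) = 25.1636 km
H: √((0.1303·111.32)² + (-0.1094·78.65)²) = √(210.394909 + 74.034151) = 16.8650 km
I: √((-0.0705·111.32)² + (-0.1111·78.65)²) = √(61.592046 + 76.352906) = 11.7450 km
J: √((-0.0966·111.32)² + (-0.1309·78.65)²) = √(115.638020 + 105.992893) = 14.8873 km
K: √((-0.2120·111.32)² + (-0.0436·78.65)²) = √(556.952448 + 11.759001) = 23.8477 km
L: √((-0.2572·111.32)² + (-0.1199·78.65)²) = √(819.763021 + 88.927446) = 30.1445 km
Minimum: C at 6.1722 km.

C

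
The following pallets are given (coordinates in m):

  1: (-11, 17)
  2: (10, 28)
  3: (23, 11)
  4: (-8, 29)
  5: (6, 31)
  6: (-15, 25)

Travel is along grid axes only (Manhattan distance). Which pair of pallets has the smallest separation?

2 and 5

Pairwise distances:
2–5: 7 m
4–6: 11 m
1–6: 12 m
1–4: 15 m
4–5: 16 m
2–4: 19 m
5–6: 27 m
2–6: 28 m
2–3: 30 m
1–5: 31 m
1–2: 32 m
3–5: 37 m
1–3: 40 m
3–4: 49 m
3–6: 52 m
Closest pair: 2–5 at 7 m.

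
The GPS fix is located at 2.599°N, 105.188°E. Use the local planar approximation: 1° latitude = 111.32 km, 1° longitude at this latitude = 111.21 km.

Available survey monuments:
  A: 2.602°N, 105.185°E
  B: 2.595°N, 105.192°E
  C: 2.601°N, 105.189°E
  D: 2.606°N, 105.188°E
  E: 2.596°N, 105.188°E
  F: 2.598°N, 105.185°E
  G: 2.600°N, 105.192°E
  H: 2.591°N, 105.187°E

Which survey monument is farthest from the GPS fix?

H

Distances from 2.599°N, 105.188°E:
A: 0.472 km
B: 0.629 km
C: 0.249 km
D: 0.779 km
E: 0.334 km
F: 0.352 km
G: 0.459 km
H: 0.897 km
Maximum: H at 0.897 km.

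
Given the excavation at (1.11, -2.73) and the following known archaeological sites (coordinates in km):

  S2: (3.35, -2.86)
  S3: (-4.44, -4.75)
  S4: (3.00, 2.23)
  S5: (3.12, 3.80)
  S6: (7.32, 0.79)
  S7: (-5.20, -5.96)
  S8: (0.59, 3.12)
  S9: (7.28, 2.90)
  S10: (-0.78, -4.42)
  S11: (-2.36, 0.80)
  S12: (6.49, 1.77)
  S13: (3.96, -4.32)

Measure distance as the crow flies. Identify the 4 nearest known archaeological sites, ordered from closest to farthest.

Distances from (1.11, -2.73):
S2: √((2.24)² + (-0.13)²) = √(5.0176 + 0.0169) = 2.24 km
S3: √((-5.55)² + (-2.02)²) = √(30.8025 + 4.0804) = 5.91 km
S4: √((1.89)² + (4.96)²) = √(3.5721 + 24.6016) = 5.31 km
S5: √((2.01)² + (6.53)²) = √(4.0401 + 42.6409) = 6.83 km
S6: √((6.21)² + (3.52)²) = √(38.5641 + 12.3904) = 7.14 km
S7: √((-6.31)² + (-3.23)²) = √(39.8161 + 10.4329) = 7.09 km
S8: √((-0.52)² + (5.85)²) = √(0.2704 + 34.2225) = 5.87 km
S9: √((6.17)² + (5.63)²) = √(38.0689 + 31.6969) = 8.35 km
S10: √((-1.89)² + (-1.69)²) = √(3.5721 + 2.8561) = 2.54 km
S11: √((-3.47)² + (3.53)²) = √(12.0409 + 12.4609) = 4.95 km
S12: √((5.38)² + (4.50)²) = √(28.9444 + 20.2500) = 7.01 km
S13: √((2.85)² + (-1.59)²) = √(8.1225 + 2.5281) = 3.26 km
Sorted: S2 (2.24 km) < S10 (2.54 km) < S13 (3.26 km) < S11 (4.95 km) < S4 (5.31 km) < S8 (5.87 km) < …

S2, S10, S13, S11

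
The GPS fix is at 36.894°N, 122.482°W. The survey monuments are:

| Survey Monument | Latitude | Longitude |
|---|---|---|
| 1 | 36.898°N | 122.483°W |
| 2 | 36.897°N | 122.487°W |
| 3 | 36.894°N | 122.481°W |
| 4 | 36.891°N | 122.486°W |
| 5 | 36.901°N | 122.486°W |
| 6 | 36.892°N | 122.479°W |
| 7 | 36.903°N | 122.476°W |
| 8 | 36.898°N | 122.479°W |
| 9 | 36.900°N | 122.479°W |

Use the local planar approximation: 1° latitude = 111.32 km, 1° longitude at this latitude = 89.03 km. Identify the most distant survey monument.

Distances from 36.894°N, 122.482°W:
1: 0.454 km
2: 0.556 km
3: 0.089 km
4: 0.488 km
5: 0.857 km
6: 0.348 km
7: 1.135 km
8: 0.519 km
9: 0.719 km
Maximum: 7 at 1.135 km.

7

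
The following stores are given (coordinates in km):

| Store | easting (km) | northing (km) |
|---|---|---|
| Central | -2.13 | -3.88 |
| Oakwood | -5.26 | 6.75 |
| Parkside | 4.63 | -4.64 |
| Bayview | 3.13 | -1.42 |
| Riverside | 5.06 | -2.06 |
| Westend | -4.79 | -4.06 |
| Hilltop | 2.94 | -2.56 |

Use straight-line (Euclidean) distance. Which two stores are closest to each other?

Pairwise distances:
Central–Oakwood: 11.08 km
Central–Parkside: 6.80 km
Central–Bayview: 5.81 km
Central–Riverside: 7.42 km
Central–Westend: 2.67 km
Central–Hilltop: 5.24 km
Oakwood–Parkside: 15.08 km
Oakwood–Bayview: 11.71 km
Oakwood–Riverside: 13.57 km
Oakwood–Westend: 10.82 km
Oakwood–Hilltop: 12.41 km
Parkside–Bayview: 3.55 km
Parkside–Riverside: 2.62 km
Parkside–Westend: 9.44 km
Parkside–Hilltop: 2.68 km
Bayview–Riverside: 2.03 km
Bayview–Westend: 8.35 km
Bayview–Hilltop: 1.16 km
Riverside–Westend: 10.05 km
Riverside–Hilltop: 2.18 km
Westend–Hilltop: 7.87 km
Closest pair: Bayview–Hilltop at 1.16 km.

Bayview and Hilltop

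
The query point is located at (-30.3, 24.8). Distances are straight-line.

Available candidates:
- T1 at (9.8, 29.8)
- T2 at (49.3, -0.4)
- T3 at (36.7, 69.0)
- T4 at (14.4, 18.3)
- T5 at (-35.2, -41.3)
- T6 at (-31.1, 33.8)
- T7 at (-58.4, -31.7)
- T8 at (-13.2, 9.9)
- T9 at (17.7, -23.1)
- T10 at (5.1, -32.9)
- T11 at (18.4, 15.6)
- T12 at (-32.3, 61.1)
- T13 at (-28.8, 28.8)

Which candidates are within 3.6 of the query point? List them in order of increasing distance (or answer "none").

none

Distances from (-30.3, 24.8):
T1: √((40.1)² + (5.0)²) = √(1608.010 + 25.000) = 40.4
T2: √((79.6)² + (-25.2)²) = √(6336.160 + 635.040) = 83.5
T3: √((67.0)² + (44.2)²) = √(4489.000 + 1953.640) = 80.3
T4: √((44.7)² + (-6.5)²) = √(1998.090 + 42.250) = 45.2
T5: √((-4.9)² + (-66.1)²) = √(24.010 + 4369.210) = 66.3
T6: √((-0.8)² + (9.0)²) = √(0.640 + 81.000) = 9.0
T7: √((-28.1)² + (-56.5)²) = √(789.610 + 3192.250) = 63.1
T8: √((17.1)² + (-14.9)²) = √(292.410 + 222.010) = 22.7
T9: √((48.0)² + (-47.9)²) = √(2304.000 + 2294.410) = 67.8
T10: √((35.4)² + (-57.7)²) = √(1253.160 + 3329.290) = 67.7
T11: √((48.7)² + (-9.2)²) = √(2371.690 + 84.640) = 49.6
T12: √((-2.0)² + (36.3)²) = √(4.000 + 1317.690) = 36.4
T13: √((1.5)² + (4.0)²) = √(2.250 + 16.000) = 4.3
Threshold 3.6: none within range.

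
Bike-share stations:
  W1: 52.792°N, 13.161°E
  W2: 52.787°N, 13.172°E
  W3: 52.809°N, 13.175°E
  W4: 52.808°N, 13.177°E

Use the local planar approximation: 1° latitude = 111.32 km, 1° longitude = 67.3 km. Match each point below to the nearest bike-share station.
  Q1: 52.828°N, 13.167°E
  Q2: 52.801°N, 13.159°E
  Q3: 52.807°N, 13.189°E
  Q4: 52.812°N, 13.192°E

Q1→W3; Q2→W1; Q3→W4; Q4→W4

Q1 at 52.828°N, 13.167°E:
  W1: √((-0.036·111.32)² + (-0.006·67.3)²) = √(16.06022 + 0.16305) = 4.028 km
  W2: √((-0.041·111.32)² + (0.005·67.3)²) = √(20.83119 + 0.11323) = 4.577 km
  W3: √((-0.019·111.32)² + (0.008·67.3)²) = √(4.47356 + 0.28987) = 2.183 km
  W4: √((-0.020·111.32)² + (0.010·67.3)²) = √(4.95686 + 0.45293) = 2.326 km
  → nearest: W3 (2.183 km)
Q2 at 52.801°N, 13.159°E:
  W1: √((-0.009·111.32)² + (0.002·67.3)²) = √(1.00376 + 0.01812) = 1.011 km
  W2: √((-0.014·111.32)² + (0.013·67.3)²) = √(2.42886 + 0.76545) = 1.787 km
  W3: √((0.008·111.32)² + (0.016·67.3)²) = √(0.79310 + 1.15950) = 1.397 km
  W4: √((0.007·111.32)² + (0.018·67.3)²) = √(0.60721 + 1.46749) = 1.440 km
  → nearest: W1 (1.011 km)
Q3 at 52.807°N, 13.189°E:
  W1: √((-0.015·111.32)² + (-0.028·67.3)²) = √(2.78823 + 3.55096) = 2.518 km
  W2: √((-0.020·111.32)² + (-0.017·67.3)²) = √(4.95686 + 1.30896) = 2.503 km
  W3: √((0.002·111.32)² + (-0.014·67.3)²) = √(0.04957 + 0.88774) = 0.968 km
  W4: √((0.001·111.32)² + (-0.012·67.3)²) = √(0.01239 + 0.65222) = 0.815 km
  → nearest: W4 (0.815 km)
Q4 at 52.812°N, 13.192°E:
  W1: √((-0.020·111.32)² + (-0.031·67.3)²) = √(4.95686 + 4.35265) = 3.051 km
  W2: √((-0.025·111.32)² + (-0.020·67.3)²) = √(7.74509 + 1.81172) = 3.091 km
  W3: √((-0.003·111.32)² + (-0.017·67.3)²) = √(0.11153 + 1.30896) = 1.192 km
  W4: √((-0.004·111.32)² + (-0.015·67.3)²) = √(0.19827 + 1.01909) = 1.103 km
  → nearest: W4 (1.103 km)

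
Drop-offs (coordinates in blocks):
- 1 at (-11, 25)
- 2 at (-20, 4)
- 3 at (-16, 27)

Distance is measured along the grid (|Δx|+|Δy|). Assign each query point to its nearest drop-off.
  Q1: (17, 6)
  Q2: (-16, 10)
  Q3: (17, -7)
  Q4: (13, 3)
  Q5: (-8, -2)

Q1 at (17, 6):
  1: 47 blocks
  2: 39 blocks
  3: 54 blocks
  → nearest: 2 (39 blocks)
Q2 at (-16, 10):
  1: 20 blocks
  2: 10 blocks
  3: 17 blocks
  → nearest: 2 (10 blocks)
Q3 at (17, -7):
  1: 60 blocks
  2: 48 blocks
  3: 67 blocks
  → nearest: 2 (48 blocks)
Q4 at (13, 3):
  1: 46 blocks
  2: 34 blocks
  3: 53 blocks
  → nearest: 2 (34 blocks)
Q5 at (-8, -2):
  1: 30 blocks
  2: 18 blocks
  3: 37 blocks
  → nearest: 2 (18 blocks)

Q1→2; Q2→2; Q3→2; Q4→2; Q5→2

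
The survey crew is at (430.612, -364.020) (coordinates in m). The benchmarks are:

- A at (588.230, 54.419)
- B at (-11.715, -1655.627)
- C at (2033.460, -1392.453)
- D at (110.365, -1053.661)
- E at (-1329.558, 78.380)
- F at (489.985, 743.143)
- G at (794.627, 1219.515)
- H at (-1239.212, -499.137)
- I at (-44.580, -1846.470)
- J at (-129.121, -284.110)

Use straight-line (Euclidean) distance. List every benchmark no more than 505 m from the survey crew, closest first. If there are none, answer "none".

Distances from (430.612, -364.020):
A: 447.141 m
B: 1365.248 m
C: 1904.415 m
D: 760.370 m
E: 1814.915 m
F: 1108.754 m
G: 1624.835 m
H: 1675.282 m
I: 1556.748 m
J: 565.408 m
Threshold 505 m: A (447.141 m) is within range.

A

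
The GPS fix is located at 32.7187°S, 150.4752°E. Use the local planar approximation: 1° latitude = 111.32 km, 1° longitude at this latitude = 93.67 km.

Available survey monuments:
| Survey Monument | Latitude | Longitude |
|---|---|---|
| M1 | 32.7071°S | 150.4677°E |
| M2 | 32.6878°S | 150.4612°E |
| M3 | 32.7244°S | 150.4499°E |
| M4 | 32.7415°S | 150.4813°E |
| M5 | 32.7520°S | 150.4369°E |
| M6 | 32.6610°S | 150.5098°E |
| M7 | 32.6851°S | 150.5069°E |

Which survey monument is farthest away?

M6

Distances from 32.7187°S, 150.4752°E:
M1: √((0.0116·111.32)² + (-0.0075·93.67)²) = √(1.667487 + 0.493541) = 1.4700 km
M2: √((0.0309·111.32)² + (-0.0140·93.67)²) = √(11.832141 + 1.719718) = 3.6813 km
M3: √((-0.0057·111.32)² + (-0.0253·93.67)²) = √(0.402621 + 5.616194) = 2.4533 km
M4: √((-0.0228·111.32)² + (0.0061·93.67)²) = √(6.441931 + 0.326483) = 2.6016 km
M5: √((-0.0333·111.32)² + (-0.0383·93.67)²) = √(13.741523 + 12.870594) = 5.1587 km
M6: √((0.0577·111.32)² + (0.0346·93.67)²) = √(41.257036 + 10.503964) = 7.1945 km
M7: √((0.0336·111.32)² + (0.0317·93.67)²) = √(13.990233 + 8.816974) = 4.7757 km
Maximum: M6 at 7.1945 km.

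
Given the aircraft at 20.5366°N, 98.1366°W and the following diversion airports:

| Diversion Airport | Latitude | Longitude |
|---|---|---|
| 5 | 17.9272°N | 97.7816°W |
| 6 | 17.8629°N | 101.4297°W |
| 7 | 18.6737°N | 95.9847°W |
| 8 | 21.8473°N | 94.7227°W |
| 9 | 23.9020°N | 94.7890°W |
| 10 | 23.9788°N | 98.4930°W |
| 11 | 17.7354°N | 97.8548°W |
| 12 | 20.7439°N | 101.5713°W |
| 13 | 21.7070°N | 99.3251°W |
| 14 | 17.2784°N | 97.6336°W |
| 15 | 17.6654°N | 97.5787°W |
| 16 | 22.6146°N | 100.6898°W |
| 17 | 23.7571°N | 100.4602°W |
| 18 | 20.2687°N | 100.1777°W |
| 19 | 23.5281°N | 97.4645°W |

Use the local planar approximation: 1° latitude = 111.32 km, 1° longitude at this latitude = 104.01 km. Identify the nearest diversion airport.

13

Distances from 20.5366°N, 98.1366°W:
5: √((-2.6094·111.32)² + (0.3550·104.01)²) = √(84377.705514 + 1363.348545) = 292.8157 km
6: √((-2.6737·111.32)² + (-3.2931·104.01)²) = √(88587.357553 + 117316.751970) = 453.7666 km
7: √((-1.8629·111.32)² + (2.1519·104.01)²) = √(43005.646497 + 50094.998030) = 305.1240 km
8: √((1.3107·111.32)² + (3.4139·104.01)²) = √(21288.888834 + 126081.621048) = 383.8887 km
9: √((3.3654·111.32)² + (3.3476·104.01)²) = √(140352.378257 + 121232.011506) = 511.4532 km
10: √((3.4422·111.32)² + (-0.3564·104.01)²) = √(146831.283750 + 1374.122920) = 384.9746 km
11: √((-2.8012·111.32)² + (0.2818·104.01)²) = √(97237.689458 + 859.077155) = 313.2040 km
12: √((0.2073·111.32)² + (-3.4347·104.01)²) = √(532.531129 + 127622.666078) = 357.9877 km
13: √((1.1704·111.32)² + (-1.1885·104.01)²) = √(16975.204759 + 15280.887024) = 179.5998 km
14: √((-3.2582·111.32)² + (0.5030·104.01)²) = √(131553.338538 + 2737.071628) = 366.4566 km
15: √((-2.8712·111.32)² + (0.5579·104.01)²) = √(102158.212656 + 3367.153503) = 324.8467 km
16: √((2.0780·111.32)² + (-2.5532·104.01)²) = √(53510.311823 + 70521.227695) = 352.1811 km
17: √((3.2205·111.32)² + (-2.3236·104.01)²) = √(128526.595057 + 58408.079743) = 432.3594 km
18: √((-0.2679·111.32)² + (-2.0411·104.01)²) = √(889.389141 + 45069.086778) = 214.3793 km
19: √((2.9915·111.32)² + (0.6721·104.01)²) = √(110898.177670 + 4886.725942) = 340.2718 km
Minimum: 13 at 179.5998 km.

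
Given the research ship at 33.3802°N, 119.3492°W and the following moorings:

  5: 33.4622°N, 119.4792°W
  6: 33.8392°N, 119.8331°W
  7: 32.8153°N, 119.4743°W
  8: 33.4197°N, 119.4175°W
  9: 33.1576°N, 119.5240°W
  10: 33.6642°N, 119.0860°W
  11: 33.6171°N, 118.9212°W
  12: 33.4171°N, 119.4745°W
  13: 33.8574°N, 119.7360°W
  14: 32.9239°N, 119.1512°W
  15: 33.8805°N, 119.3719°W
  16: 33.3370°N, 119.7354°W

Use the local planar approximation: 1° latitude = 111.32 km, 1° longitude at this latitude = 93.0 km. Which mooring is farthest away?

6

Distances from 33.3802°N, 119.3492°W:
5: 15.1490 km
6: 68.0884 km
7: 63.9518 km
8: 7.7254 km
9: 29.6363 km
10: 39.9832 km
11: 47.7475 km
12: 12.3557 km
13: 64.1557 km
14: 54.0300 km
15: 55.7334 km
16: 36.2371 km
Maximum: 6 at 68.0884 km.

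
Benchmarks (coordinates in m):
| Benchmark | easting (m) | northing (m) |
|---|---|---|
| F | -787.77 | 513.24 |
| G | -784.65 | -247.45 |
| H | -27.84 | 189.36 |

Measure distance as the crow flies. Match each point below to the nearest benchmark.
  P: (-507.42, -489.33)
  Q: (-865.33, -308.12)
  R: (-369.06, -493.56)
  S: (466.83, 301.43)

P→G; Q→G; R→G; S→H

P at (-507.42, -489.33):
  F: 1041.03 m
  G: 367.92 m
  H: 831.03 m
  → nearest: G (367.92 m)
Q at (-865.33, -308.12):
  F: 825.01 m
  G: 100.95 m
  H: 974.10 m
  → nearest: G (100.95 m)
R at (-369.06, -493.56):
  F: 1090.40 m
  G: 483.00 m
  H: 763.42 m
  → nearest: G (483.00 m)
S at (466.83, 301.43):
  F: 1272.35 m
  G: 1366.55 m
  H: 507.21 m
  → nearest: H (507.21 m)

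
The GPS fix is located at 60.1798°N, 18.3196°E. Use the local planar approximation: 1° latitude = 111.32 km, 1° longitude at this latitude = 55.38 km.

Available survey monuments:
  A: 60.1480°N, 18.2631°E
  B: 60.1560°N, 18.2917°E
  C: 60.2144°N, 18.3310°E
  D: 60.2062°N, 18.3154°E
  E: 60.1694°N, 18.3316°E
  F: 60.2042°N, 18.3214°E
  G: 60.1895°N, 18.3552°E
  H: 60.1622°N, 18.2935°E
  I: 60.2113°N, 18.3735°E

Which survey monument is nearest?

Distances from 60.1798°N, 18.3196°E:
A: √((-0.0318·111.32)² + (-0.0565·55.38)²) = √(12.531430 + 9.790453) = 4.7246 km
B: √((-0.0238·111.32)² + (-0.0279·55.38)²) = √(7.019405 + 2.387340) = 3.0670 km
C: √((0.0346·111.32)² + (0.0114·55.38)²) = √(14.835377 + 0.398580) = 3.9031 km
D: √((0.0264·111.32)² + (-0.0042·55.38)²) = √(8.636828 + 0.054101) = 2.9480 km
E: √((-0.0104·111.32)² + (0.0120·55.38)²) = √(1.340334 + 0.441640) = 1.3349 km
F: √((0.0244·111.32)² + (0.0018·55.38)²) = √(7.377786 + 0.009937) = 2.7180 km
G: √((0.0097·111.32)² + (0.0356·55.38)²) = √(1.165977 + 3.886923) = 2.2479 km
H: √((-0.0176·111.32)² + (-0.0261·55.38)²) = √(3.838590 + 2.089233) = 2.4347 km
I: √((0.0315·111.32)² + (0.0539·55.38)²) = √(12.296103 + 8.910118) = 4.6050 km
Minimum: E at 1.3349 km.

E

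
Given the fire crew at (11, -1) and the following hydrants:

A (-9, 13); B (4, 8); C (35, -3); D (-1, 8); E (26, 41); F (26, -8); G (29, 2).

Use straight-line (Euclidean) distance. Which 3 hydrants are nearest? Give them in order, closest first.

Distances from (11, -1):
A: 24.4
B: 11.4
C: 24.1
D: 15.0
E: 44.6
F: 16.6
G: 18.2
Sorted: B (11.4) < D (15.0) < F (16.6) < G (18.2) < C (24.1) < …

B, D, F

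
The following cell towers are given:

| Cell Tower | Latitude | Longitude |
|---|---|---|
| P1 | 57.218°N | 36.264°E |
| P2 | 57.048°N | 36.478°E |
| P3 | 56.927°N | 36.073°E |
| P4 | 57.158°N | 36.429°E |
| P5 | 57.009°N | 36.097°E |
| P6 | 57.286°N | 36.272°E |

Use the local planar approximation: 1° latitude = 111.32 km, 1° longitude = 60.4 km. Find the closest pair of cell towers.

Pairwise distances:
P1–P6: √((0.068·111.32)² + (0.008·60.4)²) = √(57.30127 + 0.23348) = 7.585 km
P3–P5: √((0.082·111.32)² + (0.024·60.4)²) = √(83.32477 + 2.10134) = 9.243 km
P1–P4: √((-0.060·111.32)² + (0.165·60.4)²) = √(44.61171 + 99.32116) = 11.997 km
P2–P4: √((0.110·111.32)² + (-0.049·60.4)²) = √(149.94492 + 8.75923) = 12.598 km
P4–P6: √((0.128·111.32)² + (-0.157·60.4)²) = √(203.03286 + 89.92350) = 17.116 km
P1–P2: √((-0.170·111.32)² + (0.214·60.4)²) = √(358.13292 + 167.07114) = 22.917 km
P2–P5: √((-0.039·111.32)² + (-0.381·60.4)²) = √(18.84845 + 529.57055) = 23.418 km
P1–P5: √((-0.209·111.32)² + (-0.167·60.4)²) = √(541.30117 + 101.74353) = 25.358 km
P4–P5: √((-0.149·111.32)² + (-0.332·60.4)²) = √(275.11795 + 402.11479) = 26.024 km
P2–P3: √((-0.121·111.32)² + (-0.405·60.4)²) = √(181.43336 + 598.38944) = 27.925 km
P2–P6: √((0.238·111.32)² + (-0.206·60.4)²) = √(701.94051 + 154.81332) = 29.270 km
P5–P6: √((0.277·111.32)² + (0.175·60.4)²) = √(950.83669 + 111.72490) = 32.597 km
P3–P4: √((0.231·111.32)² + (0.356·60.4)²) = √(661.25711 + 462.35321) = 33.520 km
P1–P3: √((-0.291·111.32)² + (-0.191·60.4)²) = √(1049.37901 + 133.08852) = 34.387 km
P3–P6: √((0.359·111.32)² + (0.199·60.4)²) = √(1597.11170 + 144.47078) = 41.732 km
Closest pair: P1–P6 at 7.585 km.

P1 and P6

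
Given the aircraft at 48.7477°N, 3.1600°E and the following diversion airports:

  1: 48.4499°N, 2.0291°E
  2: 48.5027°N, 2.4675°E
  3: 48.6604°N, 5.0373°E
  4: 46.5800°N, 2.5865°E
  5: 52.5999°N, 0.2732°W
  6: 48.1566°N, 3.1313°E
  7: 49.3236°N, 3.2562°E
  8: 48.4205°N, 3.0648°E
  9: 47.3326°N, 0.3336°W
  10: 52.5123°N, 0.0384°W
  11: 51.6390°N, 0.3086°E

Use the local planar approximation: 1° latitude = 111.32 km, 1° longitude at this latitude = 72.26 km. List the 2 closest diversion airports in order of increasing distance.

8, 2

Distances from 48.7477°N, 3.1600°E:
1: √((-0.2978·111.32)² + (-1.1309·72.26)²) = √(1098.995166 + 6677.967830) = 88.1871 km
2: √((-0.2450·111.32)² + (-0.6925·72.26)²) = √(743.838348 + 2504.006604) = 56.9899 km
3: √((-0.0873·111.32)² + (1.8773·72.26)²) = √(94.444111 + 18401.925781) = 136.0014 km
4: √((-2.1677·111.32)² + (-0.5735·72.26)²) = √(58229.726536 + 1717.365598) = 244.8410 km
5: √((3.8522·111.32)² + (-3.4332·72.26)²) = √(183892.513594 + 61545.190766) = 495.4167 km
6: √((-0.5911·111.32)² + (-0.0287·72.26)²) = √(4329.804765 + 4.300904) = 65.8339 km
7: √((0.5759·111.32)² + (0.0962·72.26)²) = √(4109.987986 + 48.322129) = 64.4850 km
8: √((-0.3272·111.32)² + (-0.0952·72.26)²) = √(1326.700783 + 47.322732) = 37.0678 km
9: √((-1.4151·111.32)² + (-3.4936·72.26)²) = √(24815.364417 + 63729.758432) = 297.5653 km
10: √((3.7646·111.32)² + (-3.1984·72.26)²) = √(175624.083602 + 53414.782953) = 478.5801 km
11: √((2.8913·111.32)² + (-2.8514·72.26)²) = √(103593.548040 + 42453.373346) = 382.1609 km
Sorted: 8 (37.0678 km) < 2 (56.9899 km) < 7 (64.4850 km) < 6 (65.8339 km) < …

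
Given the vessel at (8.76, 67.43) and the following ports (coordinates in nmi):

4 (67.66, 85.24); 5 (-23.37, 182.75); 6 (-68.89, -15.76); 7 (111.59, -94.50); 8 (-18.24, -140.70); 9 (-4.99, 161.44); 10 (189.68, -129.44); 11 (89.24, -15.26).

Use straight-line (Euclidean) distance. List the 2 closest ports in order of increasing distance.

4, 9

Distances from (8.76, 67.43):
4: 61.53 nmi
5: 119.71 nmi
6: 113.80 nmi
7: 191.82 nmi
8: 209.87 nmi
9: 95.01 nmi
10: 267.38 nmi
11: 115.39 nmi
Sorted: 4 (61.53 nmi) < 9 (95.01 nmi) < 6 (113.80 nmi) < 11 (115.39 nmi) < …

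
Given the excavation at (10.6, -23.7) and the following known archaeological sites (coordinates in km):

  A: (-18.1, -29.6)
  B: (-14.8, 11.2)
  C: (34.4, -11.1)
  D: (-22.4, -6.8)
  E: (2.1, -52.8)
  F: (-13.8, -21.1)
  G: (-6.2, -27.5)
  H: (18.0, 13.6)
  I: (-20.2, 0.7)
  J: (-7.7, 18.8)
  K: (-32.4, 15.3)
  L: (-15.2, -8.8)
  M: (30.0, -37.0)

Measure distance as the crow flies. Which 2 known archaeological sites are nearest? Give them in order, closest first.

G, M

Distances from (10.6, -23.7):
A: √((-28.7)² + (-5.9)²) = √(823.690 + 34.810) = 29.3 km
B: √((-25.4)² + (34.9)²) = √(645.160 + 1218.010) = 43.2 km
C: √((23.8)² + (12.6)²) = √(566.440 + 158.760) = 26.9 km
D: √((-33.0)² + (16.9)²) = √(1089.000 + 285.610) = 37.1 km
E: √((-8.5)² + (-29.1)²) = √(72.250 + 846.810) = 30.3 km
F: √((-24.4)² + (2.6)²) = √(595.360 + 6.760) = 24.5 km
G: √((-16.8)² + (-3.8)²) = √(282.240 + 14.440) = 17.2 km
H: √((7.4)² + (37.3)²) = √(54.760 + 1391.290) = 38.0 km
I: √((-30.8)² + (24.4)²) = √(948.640 + 595.360) = 39.3 km
J: √((-18.3)² + (42.5)²) = √(334.890 + 1806.250) = 46.3 km
K: √((-43.0)² + (39.0)²) = √(1849.000 + 1521.000) = 58.1 km
L: √((-25.8)² + (14.9)²) = √(665.640 + 222.010) = 29.8 km
M: √((19.4)² + (-13.3)²) = √(376.360 + 176.890) = 23.5 km
Sorted: G (17.2 km) < M (23.5 km) < F (24.5 km) < C (26.9 km) < …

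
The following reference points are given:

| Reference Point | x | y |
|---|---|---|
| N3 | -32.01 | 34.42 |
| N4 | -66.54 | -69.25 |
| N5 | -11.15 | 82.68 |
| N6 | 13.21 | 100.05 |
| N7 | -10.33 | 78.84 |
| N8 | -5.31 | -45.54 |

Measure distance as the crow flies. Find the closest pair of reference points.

Pairwise distances:
N5–N7: 3.93
N5–N6: 29.92
N6–N7: 31.69
N3–N7: 49.43
N3–N5: 52.58
N4–N8: 65.66
N3–N6: 79.70
N3–N8: 84.30
N3–N4: 109.27
N7–N8: 124.48
N5–N8: 128.35
N6–N8: 146.76
N4–N7: 158.40
N4–N5: 161.71
N4–N6: 187.14
Closest pair: N5–N7 at 3.93.

N5 and N7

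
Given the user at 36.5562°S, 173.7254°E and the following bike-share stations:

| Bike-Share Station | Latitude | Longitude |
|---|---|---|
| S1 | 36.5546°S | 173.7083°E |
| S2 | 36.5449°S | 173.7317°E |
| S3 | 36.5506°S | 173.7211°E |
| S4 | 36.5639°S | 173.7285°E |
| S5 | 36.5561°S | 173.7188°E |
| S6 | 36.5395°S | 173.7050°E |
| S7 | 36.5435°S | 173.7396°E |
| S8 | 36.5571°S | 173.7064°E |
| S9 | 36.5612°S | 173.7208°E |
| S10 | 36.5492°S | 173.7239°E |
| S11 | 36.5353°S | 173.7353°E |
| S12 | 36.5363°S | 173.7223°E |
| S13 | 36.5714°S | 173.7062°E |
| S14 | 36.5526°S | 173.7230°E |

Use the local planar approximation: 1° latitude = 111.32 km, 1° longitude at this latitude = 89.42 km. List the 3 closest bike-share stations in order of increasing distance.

S14, S5, S9

Distances from 36.5562°S, 173.7254°E:
S1: √((0.0016·111.32)² + (-0.0171·89.42)²) = √(0.031724 + 2.338092) = 1.5394 km
S2: √((0.0113·111.32)² + (0.0063·89.42)²) = √(1.582353 + 0.317359) = 1.3783 km
S3: √((0.0056·111.32)² + (-0.0043·89.42)²) = √(0.388618 + 0.147845) = 0.7324 km
S4: √((-0.0077·111.32)² + (0.0031·89.42)²) = √(0.734730 + 0.076841) = 0.9009 km
S5: √((0.0001·111.32)² + (-0.0066·89.42)²) = √(0.000124 + 0.348303) = 0.5903 km
S6: √((0.0167·111.32)² + (-0.0204·89.42)²) = √(3.456045 + 3.327589) = 2.6045 km
S7: √((0.0127·111.32)² + (0.0142·89.42)²) = √(1.998729 + 1.612301) = 1.9003 km
S8: √((-0.0009·111.32)² + (-0.0190·89.42)²) = √(0.010038 + 2.886533) = 1.7019 km
S9: √((-0.0050·111.32)² + (-0.0046·89.42)²) = √(0.309804 + 0.169194) = 0.6921 km
S10: √((0.0070·111.32)² + (-0.0015·89.42)²) = √(0.607215 + 0.017991) = 0.7907 km
S11: √((0.0209·111.32)² + (0.0099·89.42)²) = √(5.413012 + 0.783682) = 2.4893 km
S12: √((0.0199·111.32)² + (-0.0031·89.42)²) = √(4.907412 + 0.076841) = 2.2325 km
S13: √((-0.0152·111.32)² + (-0.0192·89.42)²) = √(2.863081 + 2.947622) = 2.4105 km
S14: √((0.0036·111.32)² + (-0.0024·89.42)²) = √(0.160602 + 0.046057) = 0.4546 km
Sorted: S14 (0.4546 km) < S5 (0.5903 km) < S9 (0.6921 km) < S3 (0.7324 km) < S10 (0.7907 km) < …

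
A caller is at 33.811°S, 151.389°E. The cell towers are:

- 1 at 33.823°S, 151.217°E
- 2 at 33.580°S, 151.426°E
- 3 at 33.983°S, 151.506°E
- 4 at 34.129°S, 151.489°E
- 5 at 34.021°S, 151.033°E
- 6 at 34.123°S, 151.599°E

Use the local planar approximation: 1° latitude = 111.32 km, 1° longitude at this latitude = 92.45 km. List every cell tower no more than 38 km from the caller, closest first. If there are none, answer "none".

1, 3, 2, 4

Distances from 33.811°S, 151.389°E:
1: 15.957 km
2: 25.941 km
3: 21.991 km
4: 36.587 km
5: 40.370 km
6: 39.790 km
Threshold 38 km: 1 (15.957 km), 3 (21.991 km), 2 (25.941 km), 4 (36.587 km) are within range.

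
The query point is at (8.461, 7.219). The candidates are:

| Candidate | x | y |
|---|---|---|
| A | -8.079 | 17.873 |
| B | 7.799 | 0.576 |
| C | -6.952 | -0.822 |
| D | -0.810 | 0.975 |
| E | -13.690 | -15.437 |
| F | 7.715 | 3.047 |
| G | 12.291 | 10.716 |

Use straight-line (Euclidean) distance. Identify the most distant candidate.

Distances from (8.461, 7.219):
A: 19.674
B: 6.676
C: 17.384
D: 11.178
E: 31.685
F: 4.238
G: 5.186
Maximum: E at 31.685.

E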